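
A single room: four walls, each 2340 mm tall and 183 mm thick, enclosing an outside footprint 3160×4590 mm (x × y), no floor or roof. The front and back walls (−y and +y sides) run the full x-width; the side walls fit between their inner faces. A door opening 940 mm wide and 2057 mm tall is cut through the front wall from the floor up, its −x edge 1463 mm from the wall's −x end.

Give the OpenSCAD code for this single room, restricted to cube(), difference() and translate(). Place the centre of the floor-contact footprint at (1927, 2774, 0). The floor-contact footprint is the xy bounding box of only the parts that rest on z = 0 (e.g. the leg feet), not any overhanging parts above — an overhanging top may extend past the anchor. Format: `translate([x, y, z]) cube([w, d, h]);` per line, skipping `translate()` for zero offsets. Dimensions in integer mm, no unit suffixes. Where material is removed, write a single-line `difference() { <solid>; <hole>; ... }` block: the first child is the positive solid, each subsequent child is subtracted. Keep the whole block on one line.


difference() { translate([347, 479, 0]) cube([3160, 183, 2340]); translate([1810, 479, 0]) cube([940, 183, 2057]); }
translate([347, 4886, 0]) cube([3160, 183, 2340]);
translate([347, 662, 0]) cube([183, 4224, 2340]);
translate([3324, 662, 0]) cube([183, 4224, 2340]);


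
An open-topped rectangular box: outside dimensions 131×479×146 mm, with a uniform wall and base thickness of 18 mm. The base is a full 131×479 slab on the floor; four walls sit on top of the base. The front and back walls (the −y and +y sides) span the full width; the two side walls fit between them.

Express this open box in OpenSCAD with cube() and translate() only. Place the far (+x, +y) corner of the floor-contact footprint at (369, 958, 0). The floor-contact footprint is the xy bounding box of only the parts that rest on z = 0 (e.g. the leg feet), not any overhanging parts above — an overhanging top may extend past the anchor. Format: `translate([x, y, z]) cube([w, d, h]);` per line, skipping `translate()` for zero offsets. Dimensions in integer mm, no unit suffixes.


translate([238, 479, 0]) cube([131, 479, 18]);
translate([238, 479, 18]) cube([131, 18, 128]);
translate([238, 940, 18]) cube([131, 18, 128]);
translate([238, 497, 18]) cube([18, 443, 128]);
translate([351, 497, 18]) cube([18, 443, 128]);


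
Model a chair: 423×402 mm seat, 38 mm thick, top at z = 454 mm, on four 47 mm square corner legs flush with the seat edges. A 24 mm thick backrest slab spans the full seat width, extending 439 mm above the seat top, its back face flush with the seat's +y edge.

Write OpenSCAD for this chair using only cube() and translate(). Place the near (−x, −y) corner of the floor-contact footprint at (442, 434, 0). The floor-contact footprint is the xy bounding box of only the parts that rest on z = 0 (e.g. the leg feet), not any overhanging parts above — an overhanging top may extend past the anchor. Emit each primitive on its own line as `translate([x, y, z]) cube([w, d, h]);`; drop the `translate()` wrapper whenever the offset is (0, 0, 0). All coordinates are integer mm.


translate([442, 434, 416]) cube([423, 402, 38]);
translate([442, 434, 0]) cube([47, 47, 416]);
translate([818, 434, 0]) cube([47, 47, 416]);
translate([442, 789, 0]) cube([47, 47, 416]);
translate([818, 789, 0]) cube([47, 47, 416]);
translate([442, 812, 454]) cube([423, 24, 439]);


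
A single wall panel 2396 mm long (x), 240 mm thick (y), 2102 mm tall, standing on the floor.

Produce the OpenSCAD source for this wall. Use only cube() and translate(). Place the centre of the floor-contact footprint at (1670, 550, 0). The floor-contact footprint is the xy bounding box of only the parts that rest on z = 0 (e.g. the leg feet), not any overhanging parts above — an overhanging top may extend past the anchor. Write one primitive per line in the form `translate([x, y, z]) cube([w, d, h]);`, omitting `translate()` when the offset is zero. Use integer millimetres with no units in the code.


translate([472, 430, 0]) cube([2396, 240, 2102]);


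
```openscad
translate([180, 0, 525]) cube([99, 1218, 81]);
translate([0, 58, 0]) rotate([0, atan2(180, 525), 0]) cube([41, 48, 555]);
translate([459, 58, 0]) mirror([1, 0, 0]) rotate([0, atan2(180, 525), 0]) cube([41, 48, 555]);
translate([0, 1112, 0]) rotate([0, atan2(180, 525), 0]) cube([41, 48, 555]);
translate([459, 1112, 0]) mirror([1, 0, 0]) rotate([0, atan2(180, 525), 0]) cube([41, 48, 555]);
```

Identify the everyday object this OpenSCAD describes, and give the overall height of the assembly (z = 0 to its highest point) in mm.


A sawhorse. The overall height is 606 mm.

A beam across two mirrored pairs of raked legs — a sawhorse. The beam's underside is at z = 525 (matching the legs' vertical rise in atan2(180, 525)) and the beam is 81 mm tall, so its top is at 525 + 81 = 606 mm. The raked legs top out at the beam's underside, so that is the highest point.


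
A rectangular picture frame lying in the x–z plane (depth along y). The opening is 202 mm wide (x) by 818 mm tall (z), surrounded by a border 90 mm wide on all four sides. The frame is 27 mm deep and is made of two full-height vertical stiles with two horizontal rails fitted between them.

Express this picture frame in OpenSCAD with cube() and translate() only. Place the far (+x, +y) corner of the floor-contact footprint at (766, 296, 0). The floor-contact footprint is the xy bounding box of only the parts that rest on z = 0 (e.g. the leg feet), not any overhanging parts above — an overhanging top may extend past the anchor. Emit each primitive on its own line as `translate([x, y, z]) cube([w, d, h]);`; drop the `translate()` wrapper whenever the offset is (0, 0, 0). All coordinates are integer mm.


translate([384, 269, 0]) cube([90, 27, 998]);
translate([676, 269, 0]) cube([90, 27, 998]);
translate([474, 269, 0]) cube([202, 27, 90]);
translate([474, 269, 908]) cube([202, 27, 90]);


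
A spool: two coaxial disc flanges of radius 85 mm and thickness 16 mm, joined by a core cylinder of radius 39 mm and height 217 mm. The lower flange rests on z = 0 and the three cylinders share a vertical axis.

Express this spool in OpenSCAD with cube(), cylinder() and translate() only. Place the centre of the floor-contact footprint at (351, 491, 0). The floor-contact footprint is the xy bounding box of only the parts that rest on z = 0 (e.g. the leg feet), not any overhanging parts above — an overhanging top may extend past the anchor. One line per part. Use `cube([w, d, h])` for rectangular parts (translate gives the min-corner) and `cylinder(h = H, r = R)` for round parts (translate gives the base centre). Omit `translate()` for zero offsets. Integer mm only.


translate([351, 491, 0]) cylinder(h = 16, r = 85);
translate([351, 491, 16]) cylinder(h = 217, r = 39);
translate([351, 491, 233]) cylinder(h = 16, r = 85);


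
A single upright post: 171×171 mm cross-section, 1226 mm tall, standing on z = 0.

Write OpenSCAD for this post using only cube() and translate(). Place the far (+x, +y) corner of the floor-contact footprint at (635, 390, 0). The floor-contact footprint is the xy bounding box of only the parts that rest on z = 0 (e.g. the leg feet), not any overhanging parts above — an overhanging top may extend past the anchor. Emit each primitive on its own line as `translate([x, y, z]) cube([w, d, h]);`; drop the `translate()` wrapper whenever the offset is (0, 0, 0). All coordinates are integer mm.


translate([464, 219, 0]) cube([171, 171, 1226]);


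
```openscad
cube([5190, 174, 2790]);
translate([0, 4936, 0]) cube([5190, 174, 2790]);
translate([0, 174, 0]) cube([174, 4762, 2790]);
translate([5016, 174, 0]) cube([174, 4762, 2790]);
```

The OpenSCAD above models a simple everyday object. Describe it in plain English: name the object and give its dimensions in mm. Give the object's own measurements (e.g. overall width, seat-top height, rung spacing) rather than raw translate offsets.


The wall frame of a small rectangular building: four walls, each 2790 mm tall and 174 mm thick, enclosing a footprint 5190 mm (x) by 5110 mm (y) outside-to-outside, with no floor or roof. The front and back walls (the −y and +y sides) span the full width; the two side walls fit between them.


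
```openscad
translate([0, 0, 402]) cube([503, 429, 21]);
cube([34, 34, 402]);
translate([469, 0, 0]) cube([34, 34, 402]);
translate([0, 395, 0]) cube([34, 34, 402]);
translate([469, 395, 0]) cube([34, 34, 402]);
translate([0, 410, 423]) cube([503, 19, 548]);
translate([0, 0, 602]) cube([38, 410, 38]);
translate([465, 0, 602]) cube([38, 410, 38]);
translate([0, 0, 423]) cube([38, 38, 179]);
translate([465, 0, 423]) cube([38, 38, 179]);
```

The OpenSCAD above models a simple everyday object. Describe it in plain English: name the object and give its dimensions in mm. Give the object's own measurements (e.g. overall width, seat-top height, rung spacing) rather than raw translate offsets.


A chair. The seat is a 503×429×21 mm slab with its top at z = 423 mm, on four 34×34 mm corner legs (flush with the seat edges, standing on z = 0). A flat backrest 19 mm thick, 548 mm tall, spans the full seat width and rises from the seat top along its +y edge, rear face flush with the rear of the seat. Two armrests of 38×38 mm section run along each side from the seat's front edge to the front of the backrest, top faces 217 mm above the seat top and outer faces flush with the seat's x-edges; a 38×38 mm post under the front of each armrest stands on the seat at the front corner.


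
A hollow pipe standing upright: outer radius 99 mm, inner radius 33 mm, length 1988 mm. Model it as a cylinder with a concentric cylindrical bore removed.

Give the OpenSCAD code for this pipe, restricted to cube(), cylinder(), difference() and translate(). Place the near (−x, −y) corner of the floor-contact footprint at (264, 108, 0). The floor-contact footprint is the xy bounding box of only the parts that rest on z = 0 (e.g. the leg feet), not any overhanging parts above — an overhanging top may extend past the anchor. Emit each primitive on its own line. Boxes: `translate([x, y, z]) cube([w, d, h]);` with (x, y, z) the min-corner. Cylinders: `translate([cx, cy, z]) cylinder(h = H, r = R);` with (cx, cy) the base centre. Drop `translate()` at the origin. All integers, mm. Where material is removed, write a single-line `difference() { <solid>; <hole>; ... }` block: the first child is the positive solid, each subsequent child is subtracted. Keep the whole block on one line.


difference() { translate([363, 207, 0]) cylinder(h = 1988, r = 99); translate([363, 207, 0]) cylinder(h = 1988, r = 33); }


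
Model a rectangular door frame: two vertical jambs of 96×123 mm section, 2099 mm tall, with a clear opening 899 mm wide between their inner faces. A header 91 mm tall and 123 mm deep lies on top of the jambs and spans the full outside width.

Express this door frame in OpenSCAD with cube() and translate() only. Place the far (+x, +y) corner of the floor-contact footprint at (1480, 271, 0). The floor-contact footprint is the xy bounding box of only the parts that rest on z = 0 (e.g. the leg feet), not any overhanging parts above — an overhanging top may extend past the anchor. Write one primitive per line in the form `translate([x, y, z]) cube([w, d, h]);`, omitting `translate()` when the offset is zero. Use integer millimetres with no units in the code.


translate([389, 148, 0]) cube([96, 123, 2099]);
translate([1384, 148, 0]) cube([96, 123, 2099]);
translate([389, 148, 2099]) cube([1091, 123, 91]);


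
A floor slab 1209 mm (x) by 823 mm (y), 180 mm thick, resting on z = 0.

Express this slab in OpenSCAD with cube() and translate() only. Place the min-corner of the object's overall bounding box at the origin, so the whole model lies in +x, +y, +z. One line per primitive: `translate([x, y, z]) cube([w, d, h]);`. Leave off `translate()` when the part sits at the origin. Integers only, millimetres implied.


cube([1209, 823, 180]);


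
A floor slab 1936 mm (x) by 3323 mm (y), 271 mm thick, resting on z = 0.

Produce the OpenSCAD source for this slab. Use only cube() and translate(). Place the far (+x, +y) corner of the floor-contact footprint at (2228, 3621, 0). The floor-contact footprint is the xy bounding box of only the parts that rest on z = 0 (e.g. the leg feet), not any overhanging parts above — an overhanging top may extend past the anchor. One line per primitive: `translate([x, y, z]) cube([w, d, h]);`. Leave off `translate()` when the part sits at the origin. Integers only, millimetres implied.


translate([292, 298, 0]) cube([1936, 3323, 271]);


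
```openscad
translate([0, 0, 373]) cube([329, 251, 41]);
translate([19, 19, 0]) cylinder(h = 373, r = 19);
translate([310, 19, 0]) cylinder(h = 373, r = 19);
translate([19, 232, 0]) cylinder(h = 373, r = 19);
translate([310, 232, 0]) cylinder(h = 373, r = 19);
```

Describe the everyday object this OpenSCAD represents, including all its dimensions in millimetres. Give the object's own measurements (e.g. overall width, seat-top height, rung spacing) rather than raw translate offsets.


A four-legged stool. The seat is a 329×251×41 mm slab whose top surface is at z = 414 mm; four round legs, each 38 mm in diameter, run from the floor (z = 0) to the underside of the seat, each leg's axis is inset half a diameter from the nearest pair of seat edges (so the leg's bounding box is flush with the corner).


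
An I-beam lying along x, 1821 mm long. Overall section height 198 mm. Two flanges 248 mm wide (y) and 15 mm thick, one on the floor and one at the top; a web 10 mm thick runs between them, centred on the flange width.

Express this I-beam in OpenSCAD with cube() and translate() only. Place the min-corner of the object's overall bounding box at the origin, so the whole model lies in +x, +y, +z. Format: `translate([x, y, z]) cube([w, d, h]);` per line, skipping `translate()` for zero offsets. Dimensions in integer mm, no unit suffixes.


cube([1821, 248, 15]);
translate([0, 119, 15]) cube([1821, 10, 168]);
translate([0, 0, 183]) cube([1821, 248, 15]);


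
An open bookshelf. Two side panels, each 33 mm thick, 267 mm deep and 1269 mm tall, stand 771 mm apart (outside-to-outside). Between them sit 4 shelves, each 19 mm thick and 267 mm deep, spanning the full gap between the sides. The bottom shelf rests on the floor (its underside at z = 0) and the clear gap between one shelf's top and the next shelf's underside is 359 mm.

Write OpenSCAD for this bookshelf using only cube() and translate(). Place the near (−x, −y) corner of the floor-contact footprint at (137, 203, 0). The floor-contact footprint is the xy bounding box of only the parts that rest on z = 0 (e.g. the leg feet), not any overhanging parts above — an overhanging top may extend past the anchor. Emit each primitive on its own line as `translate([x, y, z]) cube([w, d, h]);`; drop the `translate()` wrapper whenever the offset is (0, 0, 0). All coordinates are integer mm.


translate([137, 203, 0]) cube([33, 267, 1269]);
translate([875, 203, 0]) cube([33, 267, 1269]);
translate([170, 203, 0]) cube([705, 267, 19]);
translate([170, 203, 378]) cube([705, 267, 19]);
translate([170, 203, 756]) cube([705, 267, 19]);
translate([170, 203, 1134]) cube([705, 267, 19]);


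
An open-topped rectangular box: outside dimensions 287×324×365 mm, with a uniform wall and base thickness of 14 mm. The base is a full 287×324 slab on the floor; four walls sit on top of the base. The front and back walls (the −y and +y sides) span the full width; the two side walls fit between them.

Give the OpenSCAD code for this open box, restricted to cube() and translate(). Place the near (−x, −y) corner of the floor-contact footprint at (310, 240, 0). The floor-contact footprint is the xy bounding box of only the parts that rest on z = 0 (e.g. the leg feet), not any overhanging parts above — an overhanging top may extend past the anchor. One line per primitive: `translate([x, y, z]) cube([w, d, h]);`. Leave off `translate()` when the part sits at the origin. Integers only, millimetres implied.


translate([310, 240, 0]) cube([287, 324, 14]);
translate([310, 240, 14]) cube([287, 14, 351]);
translate([310, 550, 14]) cube([287, 14, 351]);
translate([310, 254, 14]) cube([14, 296, 351]);
translate([583, 254, 14]) cube([14, 296, 351]);


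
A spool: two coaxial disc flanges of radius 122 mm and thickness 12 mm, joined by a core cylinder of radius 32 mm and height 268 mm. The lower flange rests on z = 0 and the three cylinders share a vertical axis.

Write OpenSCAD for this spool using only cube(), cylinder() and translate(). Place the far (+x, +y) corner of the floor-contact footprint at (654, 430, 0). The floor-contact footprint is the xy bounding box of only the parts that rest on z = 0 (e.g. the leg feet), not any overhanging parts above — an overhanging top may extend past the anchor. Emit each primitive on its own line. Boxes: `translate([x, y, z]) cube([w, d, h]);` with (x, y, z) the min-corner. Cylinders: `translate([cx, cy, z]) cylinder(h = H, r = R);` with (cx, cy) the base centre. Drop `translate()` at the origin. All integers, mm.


translate([532, 308, 0]) cylinder(h = 12, r = 122);
translate([532, 308, 12]) cylinder(h = 268, r = 32);
translate([532, 308, 280]) cylinder(h = 12, r = 122);


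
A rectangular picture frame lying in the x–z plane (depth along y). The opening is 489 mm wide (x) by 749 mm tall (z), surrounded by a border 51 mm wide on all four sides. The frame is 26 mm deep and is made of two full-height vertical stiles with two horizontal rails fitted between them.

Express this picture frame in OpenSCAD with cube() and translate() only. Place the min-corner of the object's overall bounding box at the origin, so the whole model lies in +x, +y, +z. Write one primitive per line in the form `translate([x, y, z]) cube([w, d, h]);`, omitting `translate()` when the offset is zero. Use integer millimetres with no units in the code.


cube([51, 26, 851]);
translate([540, 0, 0]) cube([51, 26, 851]);
translate([51, 0, 0]) cube([489, 26, 51]);
translate([51, 0, 800]) cube([489, 26, 51]);


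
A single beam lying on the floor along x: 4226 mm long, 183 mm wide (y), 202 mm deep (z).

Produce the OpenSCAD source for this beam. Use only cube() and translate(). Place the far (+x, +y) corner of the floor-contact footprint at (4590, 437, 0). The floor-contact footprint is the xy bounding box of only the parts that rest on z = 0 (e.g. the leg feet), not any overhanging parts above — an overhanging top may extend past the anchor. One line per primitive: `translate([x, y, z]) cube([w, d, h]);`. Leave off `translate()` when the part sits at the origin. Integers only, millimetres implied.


translate([364, 254, 0]) cube([4226, 183, 202]);


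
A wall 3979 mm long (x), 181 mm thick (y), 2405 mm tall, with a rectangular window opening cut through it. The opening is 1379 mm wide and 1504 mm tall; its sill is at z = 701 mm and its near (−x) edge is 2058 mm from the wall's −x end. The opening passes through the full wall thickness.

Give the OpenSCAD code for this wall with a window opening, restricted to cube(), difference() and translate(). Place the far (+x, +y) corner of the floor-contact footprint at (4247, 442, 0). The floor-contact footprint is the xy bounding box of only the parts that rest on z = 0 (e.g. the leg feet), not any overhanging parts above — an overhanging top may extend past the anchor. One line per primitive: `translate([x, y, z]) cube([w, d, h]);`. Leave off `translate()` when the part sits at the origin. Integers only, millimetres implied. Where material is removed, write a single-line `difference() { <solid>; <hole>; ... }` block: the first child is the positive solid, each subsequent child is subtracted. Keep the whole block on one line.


difference() { translate([268, 261, 0]) cube([3979, 181, 2405]); translate([2326, 261, 701]) cube([1379, 181, 1504]); }


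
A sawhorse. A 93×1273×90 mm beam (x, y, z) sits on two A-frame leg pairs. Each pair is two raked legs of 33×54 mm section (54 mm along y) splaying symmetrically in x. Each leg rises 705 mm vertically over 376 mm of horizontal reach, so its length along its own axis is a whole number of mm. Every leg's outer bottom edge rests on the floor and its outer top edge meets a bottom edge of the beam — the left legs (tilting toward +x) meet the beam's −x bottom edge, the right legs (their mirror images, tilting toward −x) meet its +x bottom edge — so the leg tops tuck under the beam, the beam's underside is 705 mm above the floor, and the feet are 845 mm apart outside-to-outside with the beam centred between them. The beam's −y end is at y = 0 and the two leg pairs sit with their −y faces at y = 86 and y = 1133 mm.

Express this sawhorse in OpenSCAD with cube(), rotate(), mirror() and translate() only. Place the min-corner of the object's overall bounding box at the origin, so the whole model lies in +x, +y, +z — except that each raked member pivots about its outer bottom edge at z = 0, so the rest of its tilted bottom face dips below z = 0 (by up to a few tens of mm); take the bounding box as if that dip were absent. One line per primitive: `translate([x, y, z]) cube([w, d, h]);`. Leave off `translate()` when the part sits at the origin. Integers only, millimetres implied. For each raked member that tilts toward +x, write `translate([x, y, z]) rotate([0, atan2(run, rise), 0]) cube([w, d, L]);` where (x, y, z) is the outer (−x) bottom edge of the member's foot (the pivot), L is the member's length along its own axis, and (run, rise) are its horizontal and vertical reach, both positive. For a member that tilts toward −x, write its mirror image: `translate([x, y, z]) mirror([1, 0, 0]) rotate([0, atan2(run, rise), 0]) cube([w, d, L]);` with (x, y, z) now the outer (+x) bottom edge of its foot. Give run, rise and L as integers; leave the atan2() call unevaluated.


translate([376, 0, 705]) cube([93, 1273, 90]);
translate([0, 86, 0]) rotate([0, atan2(376, 705), 0]) cube([33, 54, 799]);
translate([845, 86, 0]) mirror([1, 0, 0]) rotate([0, atan2(376, 705), 0]) cube([33, 54, 799]);
translate([0, 1133, 0]) rotate([0, atan2(376, 705), 0]) cube([33, 54, 799]);
translate([845, 1133, 0]) mirror([1, 0, 0]) rotate([0, atan2(376, 705), 0]) cube([33, 54, 799]);


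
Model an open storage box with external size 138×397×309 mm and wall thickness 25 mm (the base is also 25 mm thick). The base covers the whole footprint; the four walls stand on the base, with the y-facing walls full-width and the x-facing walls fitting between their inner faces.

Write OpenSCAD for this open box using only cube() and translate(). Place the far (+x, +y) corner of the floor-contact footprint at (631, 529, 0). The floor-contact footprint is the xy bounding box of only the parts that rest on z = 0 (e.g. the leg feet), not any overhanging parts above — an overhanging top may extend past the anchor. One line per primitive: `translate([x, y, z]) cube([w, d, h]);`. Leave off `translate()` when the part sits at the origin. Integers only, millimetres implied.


translate([493, 132, 0]) cube([138, 397, 25]);
translate([493, 132, 25]) cube([138, 25, 284]);
translate([493, 504, 25]) cube([138, 25, 284]);
translate([493, 157, 25]) cube([25, 347, 284]);
translate([606, 157, 25]) cube([25, 347, 284]);


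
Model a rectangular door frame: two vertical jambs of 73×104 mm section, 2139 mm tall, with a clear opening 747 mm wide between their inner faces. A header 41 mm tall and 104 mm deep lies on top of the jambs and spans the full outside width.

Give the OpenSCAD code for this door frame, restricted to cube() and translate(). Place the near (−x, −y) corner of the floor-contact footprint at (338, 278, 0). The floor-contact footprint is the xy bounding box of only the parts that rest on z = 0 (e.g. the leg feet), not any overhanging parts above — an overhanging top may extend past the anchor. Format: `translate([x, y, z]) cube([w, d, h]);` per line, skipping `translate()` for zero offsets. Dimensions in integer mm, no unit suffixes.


translate([338, 278, 0]) cube([73, 104, 2139]);
translate([1158, 278, 0]) cube([73, 104, 2139]);
translate([338, 278, 2139]) cube([893, 104, 41]);


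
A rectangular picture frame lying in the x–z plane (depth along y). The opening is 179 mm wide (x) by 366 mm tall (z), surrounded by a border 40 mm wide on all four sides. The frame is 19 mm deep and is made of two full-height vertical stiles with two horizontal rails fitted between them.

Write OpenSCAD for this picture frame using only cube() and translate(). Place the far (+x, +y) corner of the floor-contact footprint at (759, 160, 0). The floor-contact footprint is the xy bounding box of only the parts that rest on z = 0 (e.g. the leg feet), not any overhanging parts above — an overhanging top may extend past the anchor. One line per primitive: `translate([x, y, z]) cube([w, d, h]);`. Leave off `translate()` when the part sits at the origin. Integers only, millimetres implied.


translate([500, 141, 0]) cube([40, 19, 446]);
translate([719, 141, 0]) cube([40, 19, 446]);
translate([540, 141, 0]) cube([179, 19, 40]);
translate([540, 141, 406]) cube([179, 19, 40]);


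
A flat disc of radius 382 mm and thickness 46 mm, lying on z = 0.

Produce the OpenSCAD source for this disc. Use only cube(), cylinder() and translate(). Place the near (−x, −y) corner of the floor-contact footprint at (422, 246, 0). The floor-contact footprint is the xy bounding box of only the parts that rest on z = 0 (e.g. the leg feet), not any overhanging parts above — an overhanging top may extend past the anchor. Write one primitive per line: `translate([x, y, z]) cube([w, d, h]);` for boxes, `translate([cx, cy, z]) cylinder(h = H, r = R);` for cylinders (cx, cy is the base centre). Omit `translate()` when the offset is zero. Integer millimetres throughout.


translate([804, 628, 0]) cylinder(h = 46, r = 382);


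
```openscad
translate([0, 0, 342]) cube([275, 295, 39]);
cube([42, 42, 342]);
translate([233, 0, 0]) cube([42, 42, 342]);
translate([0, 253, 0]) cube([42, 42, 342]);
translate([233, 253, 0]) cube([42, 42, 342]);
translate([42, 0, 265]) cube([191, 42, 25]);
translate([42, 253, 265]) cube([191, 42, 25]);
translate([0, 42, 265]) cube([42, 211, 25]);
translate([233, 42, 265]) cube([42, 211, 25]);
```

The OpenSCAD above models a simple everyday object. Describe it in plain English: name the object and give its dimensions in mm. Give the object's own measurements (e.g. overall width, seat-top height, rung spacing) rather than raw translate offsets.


A simple wooden stool: a rectangular seat 275 mm (x) by 295 mm (y), 39 mm thick, top face at z = 381 mm, on four square legs, each 42×42 mm in cross-section. The legs rest on z = 0, each flush with a corner of the seat. Four stretchers, 42 mm wide and 25 mm tall, connect adjacent legs with their undersides at z = 265 mm, each running between the inner faces of the legs it joins and aligned with the legs' outer faces on the other axis.


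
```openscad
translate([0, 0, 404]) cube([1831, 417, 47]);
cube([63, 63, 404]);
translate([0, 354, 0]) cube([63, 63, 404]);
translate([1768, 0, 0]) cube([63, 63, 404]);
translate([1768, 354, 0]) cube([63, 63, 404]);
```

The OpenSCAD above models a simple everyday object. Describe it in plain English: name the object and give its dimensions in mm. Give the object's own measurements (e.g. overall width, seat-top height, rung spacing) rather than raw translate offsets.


A long wooden bench with a 1831 mm (x) × 417 mm (y) seat, 47 mm thick, its top surface 451 mm above the floor. Four 63 mm square legs at the seat corners, flush with the edges, run from z = 0 to the seat underside.


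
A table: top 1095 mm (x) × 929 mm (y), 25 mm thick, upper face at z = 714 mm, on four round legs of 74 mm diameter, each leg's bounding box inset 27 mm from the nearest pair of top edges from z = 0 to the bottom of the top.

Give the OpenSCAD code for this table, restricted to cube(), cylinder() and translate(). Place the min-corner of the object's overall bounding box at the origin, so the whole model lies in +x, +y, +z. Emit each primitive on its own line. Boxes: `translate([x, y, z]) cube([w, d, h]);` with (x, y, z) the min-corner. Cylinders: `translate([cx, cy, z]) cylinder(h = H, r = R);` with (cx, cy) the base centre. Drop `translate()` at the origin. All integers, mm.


translate([0, 0, 689]) cube([1095, 929, 25]);
translate([64, 64, 0]) cylinder(h = 689, r = 37);
translate([1031, 64, 0]) cylinder(h = 689, r = 37);
translate([64, 865, 0]) cylinder(h = 689, r = 37);
translate([1031, 865, 0]) cylinder(h = 689, r = 37);


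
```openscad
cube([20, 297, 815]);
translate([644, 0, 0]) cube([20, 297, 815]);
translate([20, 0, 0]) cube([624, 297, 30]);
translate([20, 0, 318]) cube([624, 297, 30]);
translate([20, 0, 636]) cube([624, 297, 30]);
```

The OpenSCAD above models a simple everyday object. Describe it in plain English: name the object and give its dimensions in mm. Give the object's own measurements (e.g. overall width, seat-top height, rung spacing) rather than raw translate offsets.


An open bookshelf. Two side panels, each 20 mm thick, 297 mm deep and 815 mm tall, stand 664 mm apart (outside-to-outside). Between them sit 3 shelves, each 30 mm thick and 297 mm deep, spanning the full gap between the sides. The bottom shelf rests on the floor (its underside at z = 0) and the clear gap between one shelf's top and the next shelf's underside is 288 mm.


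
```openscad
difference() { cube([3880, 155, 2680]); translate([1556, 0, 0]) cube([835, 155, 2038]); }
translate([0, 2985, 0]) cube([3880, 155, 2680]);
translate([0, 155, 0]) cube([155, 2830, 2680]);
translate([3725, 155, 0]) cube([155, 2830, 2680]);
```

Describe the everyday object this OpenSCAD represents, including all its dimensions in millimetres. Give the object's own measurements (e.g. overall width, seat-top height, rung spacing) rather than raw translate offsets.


A single room: four walls, each 2680 mm tall and 155 mm thick, enclosing an outside footprint 3880×3140 mm (x × y), no floor or roof. The front and back walls (−y and +y sides) run the full x-width; the side walls fit between their inner faces. A door opening 835 mm wide and 2038 mm tall is cut through the front wall from the floor up, its −x edge 1556 mm from the wall's −x end.


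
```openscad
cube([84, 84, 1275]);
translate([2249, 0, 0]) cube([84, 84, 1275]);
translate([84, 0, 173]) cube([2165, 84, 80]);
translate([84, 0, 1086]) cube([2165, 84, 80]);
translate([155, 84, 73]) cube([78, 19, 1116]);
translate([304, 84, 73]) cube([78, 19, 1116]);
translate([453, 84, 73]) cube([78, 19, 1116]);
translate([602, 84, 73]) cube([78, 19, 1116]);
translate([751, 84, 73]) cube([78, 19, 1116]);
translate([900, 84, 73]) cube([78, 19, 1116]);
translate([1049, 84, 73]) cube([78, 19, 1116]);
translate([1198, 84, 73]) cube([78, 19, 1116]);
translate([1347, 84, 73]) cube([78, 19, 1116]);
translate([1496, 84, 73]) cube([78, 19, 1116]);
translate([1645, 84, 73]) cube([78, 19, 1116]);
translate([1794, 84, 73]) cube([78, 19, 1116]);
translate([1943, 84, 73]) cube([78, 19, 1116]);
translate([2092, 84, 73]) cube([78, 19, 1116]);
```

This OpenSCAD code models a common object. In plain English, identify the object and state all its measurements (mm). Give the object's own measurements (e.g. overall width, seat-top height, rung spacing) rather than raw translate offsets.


A fence section. Two 84×84 mm posts, 1275 mm tall, stand on the floor with a clear span of 2165 mm between their inner faces. Two horizontal rails of 84×80 mm section span the gap between the posts with their undersides at z = 173 mm and z = 1086 mm, flush with the posts' −y face. 14 pickets, each 78 mm wide, 19 mm thick and 1116 mm tall, are fixed to the +y face of the rails with their bottoms at z = 73 mm, spaced across the span with a 71 mm gap after the −x post and between neighbouring pickets, with 79 mm left before the +x post.


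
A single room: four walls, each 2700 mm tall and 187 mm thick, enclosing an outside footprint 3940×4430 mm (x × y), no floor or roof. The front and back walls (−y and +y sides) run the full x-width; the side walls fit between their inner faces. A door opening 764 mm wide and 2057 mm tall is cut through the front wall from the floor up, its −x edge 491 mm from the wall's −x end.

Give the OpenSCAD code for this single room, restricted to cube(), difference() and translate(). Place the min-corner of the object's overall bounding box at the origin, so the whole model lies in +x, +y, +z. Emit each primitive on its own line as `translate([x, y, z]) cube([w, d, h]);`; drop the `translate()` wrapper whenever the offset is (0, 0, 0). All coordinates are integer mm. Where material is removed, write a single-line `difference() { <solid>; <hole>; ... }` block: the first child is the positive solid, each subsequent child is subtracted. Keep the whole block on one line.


difference() { cube([3940, 187, 2700]); translate([491, 0, 0]) cube([764, 187, 2057]); }
translate([0, 4243, 0]) cube([3940, 187, 2700]);
translate([0, 187, 0]) cube([187, 4056, 2700]);
translate([3753, 187, 0]) cube([187, 4056, 2700]);


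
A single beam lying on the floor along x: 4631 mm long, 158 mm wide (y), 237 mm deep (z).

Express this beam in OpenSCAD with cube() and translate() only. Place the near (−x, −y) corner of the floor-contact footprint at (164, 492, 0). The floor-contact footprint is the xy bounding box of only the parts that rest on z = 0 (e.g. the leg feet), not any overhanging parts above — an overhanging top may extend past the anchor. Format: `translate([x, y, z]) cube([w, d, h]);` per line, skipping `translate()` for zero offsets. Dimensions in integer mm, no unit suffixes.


translate([164, 492, 0]) cube([4631, 158, 237]);


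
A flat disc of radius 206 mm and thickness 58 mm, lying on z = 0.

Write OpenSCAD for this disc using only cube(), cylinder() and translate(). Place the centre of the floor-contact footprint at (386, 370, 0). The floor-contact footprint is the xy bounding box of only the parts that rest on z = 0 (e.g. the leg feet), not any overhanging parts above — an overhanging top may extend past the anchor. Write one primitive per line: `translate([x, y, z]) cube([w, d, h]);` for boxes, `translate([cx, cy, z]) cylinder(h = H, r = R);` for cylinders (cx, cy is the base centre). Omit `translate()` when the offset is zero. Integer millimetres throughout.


translate([386, 370, 0]) cylinder(h = 58, r = 206);


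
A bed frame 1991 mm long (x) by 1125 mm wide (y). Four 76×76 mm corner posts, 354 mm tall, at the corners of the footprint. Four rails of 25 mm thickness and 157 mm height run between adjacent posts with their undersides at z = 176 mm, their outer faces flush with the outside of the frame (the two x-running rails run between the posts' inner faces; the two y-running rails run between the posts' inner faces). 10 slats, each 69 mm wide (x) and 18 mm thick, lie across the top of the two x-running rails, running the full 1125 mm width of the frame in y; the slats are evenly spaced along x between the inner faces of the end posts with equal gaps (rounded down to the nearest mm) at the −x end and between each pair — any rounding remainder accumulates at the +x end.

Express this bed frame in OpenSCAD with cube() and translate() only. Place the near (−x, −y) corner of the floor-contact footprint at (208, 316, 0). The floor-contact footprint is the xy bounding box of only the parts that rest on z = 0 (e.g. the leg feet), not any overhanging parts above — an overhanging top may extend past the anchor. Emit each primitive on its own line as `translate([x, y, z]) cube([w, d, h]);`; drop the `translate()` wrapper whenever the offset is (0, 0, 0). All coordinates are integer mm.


// slat z = rail_z + rail_h = 176 + 157 = 333
// slat gap = ⌊(1839 − 10·69) / 11⌋ = 104
translate([208, 316, 0]) cube([76, 76, 354]);
translate([208, 1365, 0]) cube([76, 76, 354]);
translate([2123, 316, 0]) cube([76, 76, 354]);
translate([2123, 1365, 0]) cube([76, 76, 354]);
translate([284, 316, 176]) cube([1839, 25, 157]);
translate([284, 1416, 176]) cube([1839, 25, 157]);
translate([208, 392, 176]) cube([25, 973, 157]);
translate([2174, 392, 176]) cube([25, 973, 157]);
translate([388, 316, 333]) cube([69, 1125, 18]);
translate([561, 316, 333]) cube([69, 1125, 18]);
translate([734, 316, 333]) cube([69, 1125, 18]);
translate([907, 316, 333]) cube([69, 1125, 18]);
translate([1080, 316, 333]) cube([69, 1125, 18]);
translate([1253, 316, 333]) cube([69, 1125, 18]);
translate([1426, 316, 333]) cube([69, 1125, 18]);
translate([1599, 316, 333]) cube([69, 1125, 18]);
translate([1772, 316, 333]) cube([69, 1125, 18]);
translate([1945, 316, 333]) cube([69, 1125, 18]);


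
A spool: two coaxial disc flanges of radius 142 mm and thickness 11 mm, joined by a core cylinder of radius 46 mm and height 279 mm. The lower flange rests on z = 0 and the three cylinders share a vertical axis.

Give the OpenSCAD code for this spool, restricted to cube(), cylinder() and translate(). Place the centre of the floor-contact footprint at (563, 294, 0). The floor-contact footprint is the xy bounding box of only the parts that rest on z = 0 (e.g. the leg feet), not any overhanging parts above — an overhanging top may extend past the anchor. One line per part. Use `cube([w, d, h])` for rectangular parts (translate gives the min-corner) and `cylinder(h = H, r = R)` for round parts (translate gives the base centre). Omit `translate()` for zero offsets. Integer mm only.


translate([563, 294, 0]) cylinder(h = 11, r = 142);
translate([563, 294, 11]) cylinder(h = 279, r = 46);
translate([563, 294, 290]) cylinder(h = 11, r = 142);


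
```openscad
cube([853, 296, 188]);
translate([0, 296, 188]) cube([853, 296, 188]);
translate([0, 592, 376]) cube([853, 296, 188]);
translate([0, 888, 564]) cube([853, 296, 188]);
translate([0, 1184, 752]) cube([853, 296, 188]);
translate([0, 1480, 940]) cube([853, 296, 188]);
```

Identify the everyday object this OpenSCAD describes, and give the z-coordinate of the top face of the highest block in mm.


A staircase. The total rise is 1128 mm.

6 identical blocks, each offset up and back from the previous — a staircase. Each step is 188 mm tall and there are 6 of them, so the total rise is 6 × 188 = 1128 mm.


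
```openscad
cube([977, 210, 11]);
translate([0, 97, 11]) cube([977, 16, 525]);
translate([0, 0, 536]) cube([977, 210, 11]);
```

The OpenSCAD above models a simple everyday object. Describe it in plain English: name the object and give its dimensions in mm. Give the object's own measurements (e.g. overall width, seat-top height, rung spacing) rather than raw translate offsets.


An I-beam lying along x, 977 mm long. Overall section height 547 mm. Two flanges 210 mm wide (y) and 11 mm thick, one on the floor and one at the top; a web 16 mm thick runs between them, centred on the flange width.


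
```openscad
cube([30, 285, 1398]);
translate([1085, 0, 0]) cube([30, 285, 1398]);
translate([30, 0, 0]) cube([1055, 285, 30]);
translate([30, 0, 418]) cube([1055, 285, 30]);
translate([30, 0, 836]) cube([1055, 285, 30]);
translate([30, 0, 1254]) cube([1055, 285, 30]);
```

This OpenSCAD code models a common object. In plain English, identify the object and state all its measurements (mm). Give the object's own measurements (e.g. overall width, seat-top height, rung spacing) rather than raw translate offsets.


An open bookshelf. Two side panels, each 30 mm thick, 285 mm deep and 1398 mm tall, stand 1115 mm apart (outside-to-outside). Between them sit 4 shelves, each 30 mm thick and 285 mm deep, spanning the full gap between the sides. The bottom shelf rests on the floor (its underside at z = 0) and the clear gap between one shelf's top and the next shelf's underside is 388 mm.


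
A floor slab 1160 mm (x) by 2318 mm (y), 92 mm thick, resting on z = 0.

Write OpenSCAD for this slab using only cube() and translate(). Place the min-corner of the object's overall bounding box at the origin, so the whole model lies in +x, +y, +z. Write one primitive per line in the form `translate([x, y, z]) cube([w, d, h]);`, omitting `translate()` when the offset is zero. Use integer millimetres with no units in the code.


cube([1160, 2318, 92]);
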